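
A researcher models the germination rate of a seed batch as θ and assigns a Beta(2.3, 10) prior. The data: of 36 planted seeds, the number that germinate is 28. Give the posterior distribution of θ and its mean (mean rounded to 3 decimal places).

Posterior: Beta(30.3, 18); mean ≈ 0.627

Observing 28 successes and 8 failures updates Beta(2.3, 10) by adding the success and failure counts to the two shape parameters: α = 2.3+28 = 30.3, β = 10+8 = 18.
E[θ | data] = 30.3/(30.3+18) = 0.627.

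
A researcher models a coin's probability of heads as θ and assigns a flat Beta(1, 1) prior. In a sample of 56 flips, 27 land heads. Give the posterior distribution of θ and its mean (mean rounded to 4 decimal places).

Posterior: Beta(28, 30); mean ≈ 0.4828

Observing 27 successes and 29 failures updates Beta(1, 1) by adding the success and failure counts to the two shape parameters: α = 1+27 = 28, β = 1+29 = 30.
E[θ | data] = 28/(28+30) = 0.4828.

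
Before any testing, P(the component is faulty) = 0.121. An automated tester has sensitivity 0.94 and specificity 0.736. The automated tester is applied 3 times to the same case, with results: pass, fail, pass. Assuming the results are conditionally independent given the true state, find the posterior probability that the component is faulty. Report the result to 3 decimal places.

With H the event that the component is faulty, the joint likelihood of the observed sequence is P(data|H) = 0.06·0.94·0.06 = 0.0033840 and P(data|¬H) = 0.736·0.264·0.736 = 0.14301.
Bayes: P(H|data) = 0.121·0.0033840 / (0.121·0.0033840 + 0.879·0.14301) = 0.00040946/0.12611 = 0.0032.

Posterior P(H) ≈ 0.003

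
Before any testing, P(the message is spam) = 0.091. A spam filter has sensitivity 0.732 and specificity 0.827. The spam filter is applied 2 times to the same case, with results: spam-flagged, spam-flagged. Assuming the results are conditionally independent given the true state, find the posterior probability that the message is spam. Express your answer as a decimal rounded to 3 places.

Posterior P(H) ≈ 0.642

Let H be the event that the message is spam; start with P(H) = 0.091. P('spam-flagged'|H) = 0.732, P('spam-flagged'|¬H) = 0.173.
Update on result 1 ('spam-flagged'): P(H) ← 0.732·0.0910 / (0.732·0.0910 + 0.173·0.9090) = 0.066612/0.22387 = 0.2975.
Update on result 2 ('spam-flagged'): P(H) ← 0.732·0.2975 / (0.732·0.2975 + 0.173·0.7025) = 0.21781/0.33933 = 0.6419.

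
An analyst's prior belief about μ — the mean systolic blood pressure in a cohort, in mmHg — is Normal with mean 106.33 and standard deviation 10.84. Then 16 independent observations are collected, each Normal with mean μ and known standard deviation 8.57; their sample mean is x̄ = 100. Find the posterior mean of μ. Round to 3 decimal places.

Posterior mean ≈ 100.238

With known σ, the Normal prior is conjugate. Weight on the data is w = (n/σ²)/(n/σ² + 1/τ₀²) = 0.217850/(0.217850+0.00851023) = 0.96240.
Posterior mean = w·x̄ + (1−w)·μ₀ = 0.96240·100 + 0.037596·106.33 = 100.238.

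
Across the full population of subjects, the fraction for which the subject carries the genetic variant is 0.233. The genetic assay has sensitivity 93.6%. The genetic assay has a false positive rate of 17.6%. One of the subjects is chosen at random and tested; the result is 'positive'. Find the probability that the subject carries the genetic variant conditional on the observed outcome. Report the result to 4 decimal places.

P(H | E) ≈ 0.6177

Write H for 'the subject carries the genetic variant'. Prior odds H:¬H = 0.233/0.767 = 0.30378. For the 'positive' outcome, the likelihood ratio is 0.936/0.176 = 5.3182.
Posterior odds = 0.30378 × 5.3182 = 1.6156, so P(H|E) = 1.6156/(1+1.6156) = 0.6177.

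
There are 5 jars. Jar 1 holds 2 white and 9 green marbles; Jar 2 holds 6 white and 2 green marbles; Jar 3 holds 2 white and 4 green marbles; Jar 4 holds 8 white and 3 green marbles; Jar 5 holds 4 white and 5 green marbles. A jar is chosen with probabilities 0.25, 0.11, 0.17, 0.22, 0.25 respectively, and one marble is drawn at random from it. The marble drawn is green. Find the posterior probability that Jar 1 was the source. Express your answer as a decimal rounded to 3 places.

Posterior probability ≈ 0.376

Tabulate prior·likelihood by source: [1] prior 0.25, lik 0.8182, product 0.2045; [2] prior 0.11, lik 0.25, product 0.02750; [3] prior 0.17, lik 0.6667, product 0.1133; [4] prior 0.22, lik 0.2727, product 0.06000; [5] prior 0.25, lik 0.5556, product 0.1389.
Normalizing constant = 0.54427; the posterior for Jar 1 is its product over the sum, 0.2045/0.54427 = 0.376.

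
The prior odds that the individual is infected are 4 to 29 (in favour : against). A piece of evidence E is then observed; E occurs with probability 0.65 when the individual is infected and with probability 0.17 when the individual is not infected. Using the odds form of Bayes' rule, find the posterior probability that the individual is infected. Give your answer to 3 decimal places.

Posterior probability ≈ 0.345

Prior odds = 4/29 = 0.13793.
Likelihood ratio for E = 0.65/0.17 = 3.8235.
Posterior odds = prior odds × LR = 0.52738.
Posterior probability = odds/(1+odds) = 0.52738/1.5274 = 0.345.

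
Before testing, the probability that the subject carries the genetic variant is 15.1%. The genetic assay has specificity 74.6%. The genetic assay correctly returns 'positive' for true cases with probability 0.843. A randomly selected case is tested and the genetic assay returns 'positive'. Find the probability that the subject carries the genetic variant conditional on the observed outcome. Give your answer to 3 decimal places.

P(H | E) ≈ 0.371

Write H for 'the subject carries the genetic variant'. Prior odds H:¬H = 0.151/0.849 = 0.17786. For the 'positive' outcome, the likelihood ratio is 0.843/0.254 = 3.3189.
Posterior odds = 0.17786 × 3.3189 = 0.59029, so P(H|E) = 0.59029/(1+0.59029) = 0.371.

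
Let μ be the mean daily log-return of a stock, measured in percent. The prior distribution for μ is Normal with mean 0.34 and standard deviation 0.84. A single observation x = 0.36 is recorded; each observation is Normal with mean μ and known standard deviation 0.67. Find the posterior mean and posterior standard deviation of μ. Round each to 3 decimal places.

With known σ, the Normal prior is conjugate. Weight on the data is w = (n/σ²)/(n/σ² + 1/τ₀²) = 2.22767/(2.22767+1.41723) = 0.61117.
Posterior mean = w·x̄ + (1−w)·μ₀ = 0.61117·0.36 + 0.38883·0.34 = 0.352. Posterior variance = 1/(2.22767+1.41723) = 0.274356, so SD = 0.524.

Posterior mean ≈ 0.352; posterior SD ≈ 0.524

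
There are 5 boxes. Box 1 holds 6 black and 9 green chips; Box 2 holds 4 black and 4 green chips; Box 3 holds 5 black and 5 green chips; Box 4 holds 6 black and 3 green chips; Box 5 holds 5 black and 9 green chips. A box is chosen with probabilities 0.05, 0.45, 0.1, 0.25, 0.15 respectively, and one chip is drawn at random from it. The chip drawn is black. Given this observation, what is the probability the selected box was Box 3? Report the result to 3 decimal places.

Tabulate prior·likelihood by source: [1] prior 0.05, lik 0.4, product 0.02000; [2] prior 0.45, lik 0.5, product 0.2250; [3] prior 0.1, lik 0.5, product 0.05000; [4] prior 0.25, lik 0.6667, product 0.1667; [5] prior 0.15, lik 0.3571, product 0.05357.
Normalizing constant = 0.51524; the posterior for Box 3 is its product over the sum, 0.05000/0.51524 = 0.097.

Posterior probability ≈ 0.097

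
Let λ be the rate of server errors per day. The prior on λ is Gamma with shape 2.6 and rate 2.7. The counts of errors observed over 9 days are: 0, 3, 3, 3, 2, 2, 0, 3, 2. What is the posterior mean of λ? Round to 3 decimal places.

Total count ∑xᵢ = 18 over n = 9 days.
Gamma is conjugate to the Poisson likelihood: posterior is Gamma(shape = 2.6+18 = 20.6, rate = 2.7+9 = 11.7).
Posterior mean = shape/rate = 20.6/11.7 = 1.761.

Posterior mean ≈ 1.761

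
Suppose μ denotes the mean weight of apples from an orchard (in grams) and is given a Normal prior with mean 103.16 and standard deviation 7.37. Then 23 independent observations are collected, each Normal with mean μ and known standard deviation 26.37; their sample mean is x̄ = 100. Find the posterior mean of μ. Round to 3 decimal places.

Posterior mean ≈ 101.130

Prior precision 1/τ₀² = 1/7.37² = 0.0184105; data precision n/σ² = 23/26.37² = 0.0330756.
Posterior precision = 0.0184105 + 0.0330756 = 0.0514861.
Posterior mean = (0.0184105·103.16 + 0.0330756·100) / 0.0514861 = 101.130.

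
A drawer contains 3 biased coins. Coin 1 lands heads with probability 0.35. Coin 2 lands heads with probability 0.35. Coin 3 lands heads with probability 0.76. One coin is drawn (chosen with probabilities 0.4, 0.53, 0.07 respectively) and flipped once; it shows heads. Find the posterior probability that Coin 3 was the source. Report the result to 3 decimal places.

Tabulate prior·likelihood by source: [1] prior 0.4, lik 0.35, product 0.1400; [2] prior 0.53, lik 0.35, product 0.1855; [3] prior 0.07, lik 0.76, product 0.05320.
Normalizing constant = 0.37870; the posterior for Coin 3 is its product over the sum, 0.05320/0.37870 = 0.140.

Posterior probability ≈ 0.140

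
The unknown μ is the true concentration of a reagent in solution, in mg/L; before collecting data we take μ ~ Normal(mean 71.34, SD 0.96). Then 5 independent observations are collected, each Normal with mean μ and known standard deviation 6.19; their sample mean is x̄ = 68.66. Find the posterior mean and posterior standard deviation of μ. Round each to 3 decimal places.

With known σ, the Normal prior is conjugate. Weight on the data is w = (n/σ²)/(n/σ² + 1/τ₀²) = 0.130493/(0.130493+1.08507) = 0.10735.
Posterior mean = w·x̄ + (1−w)·μ₀ = 0.10735·68.66 + 0.89265·71.34 = 71.052. Posterior variance = 1/(0.130493+1.08507) = 0.822664, so SD = 0.907.

Posterior mean ≈ 71.052; posterior SD ≈ 0.907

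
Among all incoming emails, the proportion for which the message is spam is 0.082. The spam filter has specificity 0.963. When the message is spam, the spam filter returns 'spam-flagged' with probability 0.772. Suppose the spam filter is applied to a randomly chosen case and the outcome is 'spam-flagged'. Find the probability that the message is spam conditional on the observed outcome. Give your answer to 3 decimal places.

P(H | E) ≈ 0.651

Write H for 'the message is spam'. Prior odds H:¬H = 0.082/0.918 = 0.089325. For the 'spam-flagged' outcome, the likelihood ratio is 0.772/0.037 = 20.865.
Posterior odds = 0.089325 × 20.865 = 1.8637, so P(H|E) = 1.8637/(1+1.8637) = 0.651.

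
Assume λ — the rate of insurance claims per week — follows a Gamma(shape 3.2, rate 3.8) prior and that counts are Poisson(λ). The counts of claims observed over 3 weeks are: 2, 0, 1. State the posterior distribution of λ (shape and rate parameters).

Total count ∑xᵢ = 3 over n = 3 weeks.
Gamma is conjugate to the Poisson likelihood: posterior is Gamma(shape = 3.2+3 = 6.2, rate = 3.8+3 = 6.8).

Posterior: Gamma(shape=6.2, rate=6.8)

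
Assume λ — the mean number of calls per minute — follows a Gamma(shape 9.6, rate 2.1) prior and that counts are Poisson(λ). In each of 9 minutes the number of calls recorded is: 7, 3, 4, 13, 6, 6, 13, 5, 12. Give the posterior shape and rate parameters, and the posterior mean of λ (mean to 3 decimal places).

The Poisson likelihood adds the total count to the shape and the number of exposure periods to the rate. Here ∑xᵢ = 69 and n = 9, so shape 9.6→78.6 and rate 2.1→11.1.
E[λ | data] = 78.6/11.1 = 7.081.

Posterior: Gamma(shape=78.6, rate=11.1); mean ≈ 7.081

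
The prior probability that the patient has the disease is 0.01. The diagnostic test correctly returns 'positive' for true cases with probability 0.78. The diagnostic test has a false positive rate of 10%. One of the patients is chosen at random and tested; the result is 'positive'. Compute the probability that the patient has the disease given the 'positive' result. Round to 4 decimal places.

P(H | E) ≈ 0.0730

Write H for 'the patient has the disease'. Prior odds H:¬H = 0.01/0.99 = 0.010101. For the 'positive' outcome, the likelihood ratio is 0.78/0.1 = 7.8000.
Posterior odds = 0.010101 × 7.8000 = 0.078788, so P(H|E) = 0.078788/(1+0.078788) = 0.0730.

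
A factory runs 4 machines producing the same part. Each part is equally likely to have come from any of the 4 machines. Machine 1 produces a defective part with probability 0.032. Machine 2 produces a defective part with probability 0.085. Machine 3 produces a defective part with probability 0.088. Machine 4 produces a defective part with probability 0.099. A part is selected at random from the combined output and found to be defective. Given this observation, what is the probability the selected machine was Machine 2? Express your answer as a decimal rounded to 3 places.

Posterior probability ≈ 0.280

P(defective|M1) = 0.032; P(defective|M2) = 0.085; P(defective|M3) = 0.088; P(defective|M4) = 0.099.
Prior × likelihood for each source: 0.25·0.032=0.008000, 0.25·0.085=0.02125, 0.25·0.088=0.02200, 0.25·0.099=0.02475. Summing gives P(defective) = 0.076000.
P(Machine 2 | defective) = 0.02125 / 0.076000 = 0.280.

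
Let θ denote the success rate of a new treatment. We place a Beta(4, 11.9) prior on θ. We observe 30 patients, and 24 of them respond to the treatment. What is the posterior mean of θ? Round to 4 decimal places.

Observing 24 successes and 6 failures updates Beta(4, 11.9) by adding the success and failure counts to the two shape parameters: α = 4+24 = 28, β = 11.9+6 = 17.9.
Posterior mean = α/(α+β) = 28/45.9 = 0.6100.

Posterior mean ≈ 0.6100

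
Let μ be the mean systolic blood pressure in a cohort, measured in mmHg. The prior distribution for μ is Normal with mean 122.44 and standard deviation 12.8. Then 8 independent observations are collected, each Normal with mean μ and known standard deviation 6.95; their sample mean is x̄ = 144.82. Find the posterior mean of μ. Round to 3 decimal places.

Posterior mean ≈ 144.025

Prior precision 1/τ₀² = 1/12.8² = 0.00610352; data precision n/σ² = 8/6.95² = 0.165623.
Posterior precision = 0.00610352 + 0.165623 = 0.171726.
Posterior mean = (0.00610352·122.44 + 0.165623·144.82) / 0.171726 = 144.025.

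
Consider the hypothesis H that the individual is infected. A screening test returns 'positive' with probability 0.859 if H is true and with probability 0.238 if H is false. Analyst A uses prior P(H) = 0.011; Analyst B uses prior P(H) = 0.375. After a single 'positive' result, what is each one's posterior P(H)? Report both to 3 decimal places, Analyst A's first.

The likelihood ratio for a 'positive' result is 0.859/0.238 = 3.6092.
Analyst A: prior odds 0.011/0.989 = 0.011122; posterior odds 0.040143; posterior probability 0.039.
Analyst B: prior odds 0.375/0.625 = 0.60000; posterior odds 2.1655; posterior probability 0.684.

Analyst A: 0.039; Analyst B: 0.684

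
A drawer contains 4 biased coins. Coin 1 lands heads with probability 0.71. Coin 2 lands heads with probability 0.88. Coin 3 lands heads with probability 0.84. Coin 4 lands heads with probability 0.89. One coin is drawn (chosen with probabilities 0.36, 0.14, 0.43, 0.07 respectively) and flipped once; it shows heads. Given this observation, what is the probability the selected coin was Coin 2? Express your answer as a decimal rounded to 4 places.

Tabulate prior·likelihood by source: [1] prior 0.36, lik 0.71, product 0.2556; [2] prior 0.14, lik 0.88, product 0.1232; [3] prior 0.43, lik 0.84, product 0.3612; [4] prior 0.07, lik 0.89, product 0.06230.
Normalizing constant = 0.80230; the posterior for Coin 2 is its product over the sum, 0.1232/0.80230 = 0.1536.

Posterior probability ≈ 0.1536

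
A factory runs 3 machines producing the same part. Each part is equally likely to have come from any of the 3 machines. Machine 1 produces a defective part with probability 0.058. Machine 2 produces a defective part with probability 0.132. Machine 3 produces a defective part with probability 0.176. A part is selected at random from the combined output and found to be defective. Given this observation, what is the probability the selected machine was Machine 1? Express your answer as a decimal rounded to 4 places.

Tabulate prior·likelihood by source: [1] prior 0.333333, lik 0.058, product 0.01933; [2] prior 0.333333, lik 0.132, product 0.04400; [3] prior 0.333333, lik 0.176, product 0.05867.
Normalizing constant = 0.12200; the posterior for Machine 1 is its product over the sum, 0.01933/0.12200 = 0.1585.

Posterior probability ≈ 0.1585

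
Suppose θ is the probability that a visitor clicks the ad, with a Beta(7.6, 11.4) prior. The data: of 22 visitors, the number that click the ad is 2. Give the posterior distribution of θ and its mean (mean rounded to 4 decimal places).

Posterior: Beta(9.6, 31.4); mean ≈ 0.2341

Observing 2 successes and 20 failures updates Beta(7.6, 11.4) by adding the success and failure counts to the two shape parameters: α = 7.6+2 = 9.6, β = 11.4+20 = 31.4.
E[θ | data] = 9.6/(9.6+31.4) = 0.2341.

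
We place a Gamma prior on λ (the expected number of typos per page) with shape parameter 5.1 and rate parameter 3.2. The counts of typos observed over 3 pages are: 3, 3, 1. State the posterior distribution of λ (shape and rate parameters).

The Poisson likelihood adds the total count to the shape and the number of exposure periods to the rate. Here ∑xᵢ = 7 and n = 3, so shape 5.1→12.1 and rate 3.2→6.2.

Posterior: Gamma(shape=12.1, rate=6.2)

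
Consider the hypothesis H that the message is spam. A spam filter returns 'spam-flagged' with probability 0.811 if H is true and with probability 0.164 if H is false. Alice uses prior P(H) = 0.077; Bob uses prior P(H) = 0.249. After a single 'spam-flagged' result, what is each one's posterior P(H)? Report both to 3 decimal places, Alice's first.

Alice: 0.292; Bob: 0.621

P('+'|H) = 0.811, P('+'|¬H) = 0.164.
Alice: numerator 0.811·0.077 = 0.062447; evidence = 0.062447+0.164·0.923 = 0.21382; posterior = 0.292.
Bob: numerator 0.811·0.249 = 0.20194; evidence = 0.20194+0.164·0.751 = 0.32510; posterior = 0.621.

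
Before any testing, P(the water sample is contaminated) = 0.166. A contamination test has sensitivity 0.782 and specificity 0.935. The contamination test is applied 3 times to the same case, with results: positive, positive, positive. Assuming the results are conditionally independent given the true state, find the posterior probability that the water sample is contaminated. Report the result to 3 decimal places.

Let H be the event that the water sample is contaminated; start with P(H) = 0.166. P('positive'|H) = 0.782, P('positive'|¬H) = 0.065.
Update on result 1 ('positive'): P(H) ← 0.782·0.1660 / (0.782·0.1660 + 0.065·0.8340) = 0.12981/0.18402 = 0.7054.
Update on result 2 ('positive'): P(H) ← 0.782·0.7054 / (0.782·0.7054 + 0.065·0.2946) = 0.55164/0.57078 = 0.9665.
Update on result 3 ('positive'): P(H) ← 0.782·0.9665 / (0.782·0.9665 + 0.065·0.0335) = 0.75577/0.75795 = 0.9971.

Posterior P(H) ≈ 0.997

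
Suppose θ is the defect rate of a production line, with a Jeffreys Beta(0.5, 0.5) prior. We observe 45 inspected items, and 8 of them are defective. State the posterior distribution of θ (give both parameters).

The binomial likelihood is conjugate to the Beta prior: with 8 successes and 37 failures, the posterior is Beta(0.5+8, 0.5+37) = Beta(8.5, 37.5).

Posterior: Beta(8.5, 37.5)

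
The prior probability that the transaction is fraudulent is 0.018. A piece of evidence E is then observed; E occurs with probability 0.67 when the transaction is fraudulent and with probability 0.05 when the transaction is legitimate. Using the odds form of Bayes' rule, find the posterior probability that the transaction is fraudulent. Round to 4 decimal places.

Posterior probability ≈ 0.1972

Prior odds = 0.018/(1−0.018) = 0.018330. In log-odds, ln(0.018330) = -3.9992.
Add log likelihood ratio: ln(13.400) = 2.5953.
Posterior log-odds = -1.4040, so posterior odds = exp(-1.4040) = 0.24562. Converting, P(H|E) = 0.24562/1.2456 = 0.1972.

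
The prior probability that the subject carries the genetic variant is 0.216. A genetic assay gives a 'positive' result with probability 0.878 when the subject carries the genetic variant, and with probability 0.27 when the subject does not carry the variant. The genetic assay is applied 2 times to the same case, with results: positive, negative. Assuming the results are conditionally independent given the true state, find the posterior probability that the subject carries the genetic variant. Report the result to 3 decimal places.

Posterior P(H) ≈ 0.130

Let H be the event that the subject carries the genetic variant; start with P(H) = 0.216. P('positive'|H) = 0.878, P('positive'|¬H) = 0.27.
Update on result 1 ('positive'): P(H) ← 0.878·0.2160 / (0.878·0.2160 + 0.27·0.7840) = 0.18965/0.40133 = 0.4726.
Update on result 2 ('negative'): P(H) ← 0.122·0.4726 / (0.122·0.4726 + 0.73·0.5274) = 0.057651/0.44269 = 0.1302.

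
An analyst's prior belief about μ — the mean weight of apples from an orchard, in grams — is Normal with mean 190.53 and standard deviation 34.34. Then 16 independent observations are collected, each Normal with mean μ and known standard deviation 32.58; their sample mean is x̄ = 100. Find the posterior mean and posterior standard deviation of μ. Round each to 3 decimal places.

Prior precision 1/τ₀² = 1/34.34² = 0.00084801; data precision n/σ² = 16/32.58² = 0.0150736.
Posterior precision = 0.00084801 + 0.0150736 = 0.0159216, giving posterior SD = 1/√0.0159216 = 7.925.
Posterior mean = (0.00084801·190.53 + 0.0150736·100) / 0.0159216 = 104.822.

Posterior mean ≈ 104.822; posterior SD ≈ 7.925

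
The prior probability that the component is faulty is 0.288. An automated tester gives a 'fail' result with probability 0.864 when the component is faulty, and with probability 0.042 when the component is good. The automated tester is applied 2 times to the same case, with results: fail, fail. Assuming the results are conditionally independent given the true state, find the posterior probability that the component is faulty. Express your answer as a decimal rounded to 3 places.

Let H be the event that the component is faulty; start with P(H) = 0.288. P('fail'|H) = 0.864, P('fail'|¬H) = 0.042.
Update on result 1 ('fail'): P(H) ← 0.864·0.2880 / (0.864·0.2880 + 0.042·0.7120) = 0.24883/0.27874 = 0.8927.
Update on result 2 ('fail'): P(H) ← 0.864·0.8927 / (0.864·0.8927 + 0.042·0.1073) = 0.77131/0.77581 = 0.9942.

Posterior P(H) ≈ 0.994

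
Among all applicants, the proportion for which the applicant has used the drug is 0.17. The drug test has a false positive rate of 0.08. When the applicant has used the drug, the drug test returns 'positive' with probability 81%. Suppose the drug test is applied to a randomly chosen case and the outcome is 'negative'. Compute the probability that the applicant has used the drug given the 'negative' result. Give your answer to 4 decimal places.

Write H for 'the applicant has used the drug'. Prior odds H:¬H = 0.17/0.83 = 0.20482. For the 'negative' outcome, the likelihood ratio is 0.19/0.92 = 0.20652.
Posterior odds = 0.20482 × 0.20652 = 0.042300, so P(H|E) = 0.042300/(1+0.042300) = 0.0406.

P(H | E) ≈ 0.0406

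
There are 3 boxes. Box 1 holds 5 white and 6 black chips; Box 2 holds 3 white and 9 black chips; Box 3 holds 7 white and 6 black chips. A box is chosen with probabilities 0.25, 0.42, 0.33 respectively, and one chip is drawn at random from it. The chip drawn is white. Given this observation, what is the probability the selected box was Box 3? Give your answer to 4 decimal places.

Tabulate prior·likelihood by source: [1] prior 0.25, lik 0.4545, product 0.1136; [2] prior 0.42, lik 0.25, product 0.1050; [3] prior 0.33, lik 0.5385, product 0.1777.
Normalizing constant = 0.39633; the posterior for Box 3 is its product over the sum, 0.1777/0.39633 = 0.4483.

Posterior probability ≈ 0.4483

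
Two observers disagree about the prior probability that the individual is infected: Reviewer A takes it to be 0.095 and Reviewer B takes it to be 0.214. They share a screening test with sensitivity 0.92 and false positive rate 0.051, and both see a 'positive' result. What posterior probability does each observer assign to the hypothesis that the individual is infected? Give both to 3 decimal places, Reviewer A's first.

P('+'|H) = 0.92, P('+'|¬H) = 0.051.
Reviewer A: numerator 0.92·0.095 = 0.087400; evidence = 0.087400+0.051·0.905 = 0.13356; posterior = 0.654.
Reviewer B: numerator 0.92·0.214 = 0.19688; evidence = 0.19688+0.051·0.786 = 0.23697; posterior = 0.831.

Reviewer A: 0.654; Reviewer B: 0.831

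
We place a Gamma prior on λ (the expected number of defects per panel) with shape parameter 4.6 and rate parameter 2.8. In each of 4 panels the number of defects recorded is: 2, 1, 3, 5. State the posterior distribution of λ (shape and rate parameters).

Posterior: Gamma(shape=15.6, rate=6.8)

The Poisson likelihood adds the total count to the shape and the number of exposure periods to the rate. Here ∑xᵢ = 11 and n = 4, so shape 4.6→15.6 and rate 2.8→6.8.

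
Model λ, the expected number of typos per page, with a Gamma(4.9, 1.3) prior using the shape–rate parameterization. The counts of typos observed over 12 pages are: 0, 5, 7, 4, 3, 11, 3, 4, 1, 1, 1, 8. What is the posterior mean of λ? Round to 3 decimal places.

Total count ∑xᵢ = 48 over n = 12 pages.
Gamma is conjugate to the Poisson likelihood: posterior is Gamma(shape = 4.9+48 = 52.9, rate = 1.3+12 = 13.3).
E[λ | data] = 52.9/13.3 = 3.977.

Posterior mean ≈ 3.977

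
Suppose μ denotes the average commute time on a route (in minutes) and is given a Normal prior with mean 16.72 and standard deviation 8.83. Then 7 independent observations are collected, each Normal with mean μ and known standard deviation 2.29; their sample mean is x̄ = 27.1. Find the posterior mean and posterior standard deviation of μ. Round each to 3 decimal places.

With known σ, the Normal prior is conjugate. Weight on the data is w = (n/σ²)/(n/σ² + 1/τ₀²) = 1.33483/(1.33483+0.0128256) = 0.99048.
Posterior mean = w·x̄ + (1−w)·μ₀ = 0.99048·27.1 + 0.0095170·16.72 = 27.001. Posterior variance = 1/(1.33483+0.0128256) = 0.742027, so SD = 0.861.

Posterior mean ≈ 27.001; posterior SD ≈ 0.861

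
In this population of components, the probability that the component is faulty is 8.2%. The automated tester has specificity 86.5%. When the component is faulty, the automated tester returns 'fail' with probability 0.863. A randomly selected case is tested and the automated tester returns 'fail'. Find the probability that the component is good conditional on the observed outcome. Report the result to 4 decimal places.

Let H be the event that the component is faulty. P(H) = 0.082, so P(¬H) = 0.918. With E the 'fail' result, P(E|H) = 0.863 and P(E|¬H) = 0.135.
P(E) = 0.863·0.082 + 0.135·0.918 = 0.070766 + 0.12393 = 0.19470.
By Bayes' theorem, P(H|E) = 0.070766 / 0.19470 = 0.3635. Hence P(¬H|E) = 1 − 0.3635 = 0.6365.

P(¬H | E) ≈ 0.6365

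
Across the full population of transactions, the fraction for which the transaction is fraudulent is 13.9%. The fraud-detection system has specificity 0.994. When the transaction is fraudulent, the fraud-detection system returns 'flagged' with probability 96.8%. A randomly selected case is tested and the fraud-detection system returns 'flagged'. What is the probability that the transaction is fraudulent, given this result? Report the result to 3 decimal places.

P(H | E) ≈ 0.963

Let H be the event that the transaction is fraudulent. P(H) = 0.139, so P(¬H) = 0.861. With E the 'flagged' result, P(E|H) = 0.968 and P(E|¬H) = 0.006.
P(E) = 0.968·0.139 + 0.006·0.861 = 0.13455 + 0.0051660 = 0.13972.
By Bayes' theorem, P(H|E) = 0.13455 / 0.13972 = 0.963.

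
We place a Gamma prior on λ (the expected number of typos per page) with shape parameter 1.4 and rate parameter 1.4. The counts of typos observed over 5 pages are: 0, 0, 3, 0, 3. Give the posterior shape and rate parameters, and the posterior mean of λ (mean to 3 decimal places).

Posterior: Gamma(shape=7.4, rate=6.4); mean ≈ 1.156

Total count ∑xᵢ = 6 over n = 5 pages.
Gamma is conjugate to the Poisson likelihood: posterior is Gamma(shape = 1.4+6 = 7.4, rate = 1.4+5 = 6.4).
Posterior mean = shape/rate = 7.4/6.4 = 1.156.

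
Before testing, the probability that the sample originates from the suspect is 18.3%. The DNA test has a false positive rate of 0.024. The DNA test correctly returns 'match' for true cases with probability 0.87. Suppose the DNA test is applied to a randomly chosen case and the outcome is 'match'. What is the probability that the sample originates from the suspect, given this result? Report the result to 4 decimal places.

P(H | E) ≈ 0.8903

Let H be the event that the sample originates from the suspect. P(H) = 0.183, so P(¬H) = 0.817. With E the 'match' result, P(E|H) = 0.87 and P(E|¬H) = 0.024.
P(E) = 0.87·0.183 + 0.024·0.817 = 0.15921 + 0.019608 = 0.17882.
By Bayes' theorem, P(H|E) = 0.15921 / 0.17882 = 0.8903.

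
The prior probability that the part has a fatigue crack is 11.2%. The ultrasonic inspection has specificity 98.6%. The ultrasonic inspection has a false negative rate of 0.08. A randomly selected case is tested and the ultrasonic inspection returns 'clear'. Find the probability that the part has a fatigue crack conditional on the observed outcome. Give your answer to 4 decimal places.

P(H | E) ≈ 0.0101

Write H for 'the part has a fatigue crack'. Prior odds H:¬H = 0.112/0.888 = 0.12613. For the 'clear' outcome, the likelihood ratio is 0.08/0.986 = 0.081136.
Posterior odds = 0.12613 × 0.081136 = 0.010233, so P(H|E) = 0.010233/(1+0.010233) = 0.0101.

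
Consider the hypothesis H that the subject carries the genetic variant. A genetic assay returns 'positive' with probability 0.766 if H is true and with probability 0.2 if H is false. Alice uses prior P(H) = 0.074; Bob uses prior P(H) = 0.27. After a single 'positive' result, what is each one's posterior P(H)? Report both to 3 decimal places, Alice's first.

Alice: 0.234; Bob: 0.586

P('+'|H) = 0.766, P('+'|¬H) = 0.2.
Alice: numerator 0.766·0.074 = 0.056684; evidence = 0.056684+0.2·0.926 = 0.24188; posterior = 0.234.
Bob: numerator 0.766·0.27 = 0.20682; evidence = 0.20682+0.2·0.73 = 0.35282; posterior = 0.586.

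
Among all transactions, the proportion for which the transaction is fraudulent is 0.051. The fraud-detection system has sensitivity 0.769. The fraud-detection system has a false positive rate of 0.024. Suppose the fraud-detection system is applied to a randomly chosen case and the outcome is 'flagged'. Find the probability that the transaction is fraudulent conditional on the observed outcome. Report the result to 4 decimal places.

Let H be the event that the transaction is fraudulent. P(H) = 0.051, so P(¬H) = 0.949. With E the 'flagged' result, P(E|H) = 0.769 and P(E|¬H) = 0.024.
P(E) = 0.769·0.051 + 0.024·0.949 = 0.039219 + 0.022776 = 0.061995.
By Bayes' theorem, P(H|E) = 0.039219 / 0.061995 = 0.6326.

P(H | E) ≈ 0.6326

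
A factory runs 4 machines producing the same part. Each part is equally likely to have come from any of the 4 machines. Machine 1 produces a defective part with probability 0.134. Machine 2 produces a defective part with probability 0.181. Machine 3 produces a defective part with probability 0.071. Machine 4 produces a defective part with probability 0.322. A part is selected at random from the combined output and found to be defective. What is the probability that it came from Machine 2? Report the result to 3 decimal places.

P(defective|M1) = 0.134; P(defective|M2) = 0.181; P(defective|M3) = 0.071; P(defective|M4) = 0.322.
Prior × likelihood for each source: 0.25·0.134=0.03350, 0.25·0.181=0.04525, 0.25·0.071=0.01775, 0.25·0.322=0.08050. Summing gives P(defective) = 0.17700.
P(Machine 2 | defective) = 0.04525 / 0.17700 = 0.256.

Posterior probability ≈ 0.256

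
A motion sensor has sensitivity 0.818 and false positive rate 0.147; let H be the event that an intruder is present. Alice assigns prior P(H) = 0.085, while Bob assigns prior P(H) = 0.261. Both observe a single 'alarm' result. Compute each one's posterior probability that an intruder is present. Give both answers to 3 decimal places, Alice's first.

P('+'|H) = 0.818, P('+'|¬H) = 0.147.
Alice: numerator 0.818·0.085 = 0.069530; evidence = 0.069530+0.147·0.915 = 0.20403; posterior = 0.341.
Bob: numerator 0.818·0.261 = 0.21350; evidence = 0.21350+0.147·0.739 = 0.32213; posterior = 0.663.

Alice: 0.341; Bob: 0.663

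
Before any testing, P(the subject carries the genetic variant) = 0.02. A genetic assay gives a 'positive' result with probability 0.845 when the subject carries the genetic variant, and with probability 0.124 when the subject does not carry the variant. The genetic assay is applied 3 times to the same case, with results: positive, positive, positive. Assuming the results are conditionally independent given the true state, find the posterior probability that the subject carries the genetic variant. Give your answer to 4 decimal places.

Let H be the event that the subject carries the genetic variant; start with P(H) = 0.02. P('positive'|H) = 0.845, P('positive'|¬H) = 0.124.
Update on result 1 ('positive'): P(H) ← 0.845·0.0200 / (0.845·0.0200 + 0.124·0.9800) = 0.016900/0.13842 = 0.1221.
Update on result 2 ('positive'): P(H) ← 0.845·0.1221 / (0.845·0.1221 + 0.124·0.8779) = 0.10317/0.21203 = 0.4866.
Update on result 3 ('positive'): P(H) ← 0.845·0.4866 / (0.845·0.4866 + 0.124·0.5134) = 0.41116/0.47482 = 0.8659.

Posterior P(H) ≈ 0.8659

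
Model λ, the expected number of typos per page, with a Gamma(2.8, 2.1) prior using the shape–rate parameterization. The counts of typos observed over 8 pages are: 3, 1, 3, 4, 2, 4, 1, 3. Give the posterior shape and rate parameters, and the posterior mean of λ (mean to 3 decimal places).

Total count ∑xᵢ = 21 over n = 8 pages.
Gamma is conjugate to the Poisson likelihood: posterior is Gamma(shape = 2.8+21 = 23.8, rate = 2.1+8 = 10.1).
E[λ | data] = 23.8/10.1 = 2.356.

Posterior: Gamma(shape=23.8, rate=10.1); mean ≈ 2.356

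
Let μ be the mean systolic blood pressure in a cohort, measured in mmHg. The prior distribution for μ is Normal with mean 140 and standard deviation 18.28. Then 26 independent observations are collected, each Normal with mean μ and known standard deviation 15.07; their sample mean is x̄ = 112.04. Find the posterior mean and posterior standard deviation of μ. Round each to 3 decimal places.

Posterior mean ≈ 112.752; posterior SD ≈ 2.918

Prior precision 1/τ₀² = 1/18.28² = 0.00299259; data precision n/σ² = 26/15.07² = 0.114485.
Posterior precision = 0.00299259 + 0.114485 = 0.117477, giving posterior SD = 1/√0.117477 = 2.918.
Posterior mean = (0.00299259·140 + 0.114485·112.04) / 0.117477 = 112.752.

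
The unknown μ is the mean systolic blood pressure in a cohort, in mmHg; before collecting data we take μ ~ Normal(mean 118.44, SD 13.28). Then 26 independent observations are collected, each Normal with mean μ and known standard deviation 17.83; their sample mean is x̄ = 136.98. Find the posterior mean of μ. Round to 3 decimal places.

Posterior mean ≈ 135.778

Prior precision 1/τ₀² = 1/13.28² = 0.00567027; data precision n/σ² = 26/17.83² = 0.0817844.
Posterior precision = 0.00567027 + 0.0817844 = 0.0874547.
Posterior mean = (0.00567027·118.44 + 0.0817844·136.98) / 0.0874547 = 135.778.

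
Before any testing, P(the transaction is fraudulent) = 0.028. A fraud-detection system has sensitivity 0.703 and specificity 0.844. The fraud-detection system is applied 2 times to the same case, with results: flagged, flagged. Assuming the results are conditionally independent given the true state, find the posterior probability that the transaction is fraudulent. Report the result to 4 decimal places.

With H the event that the transaction is fraudulent, the joint likelihood of the observed sequence is P(data|H) = 0.703·0.703 = 0.49421 and P(data|¬H) = 0.156·0.156 = 0.024336.
Bayes: P(H|data) = 0.028·0.49421 / (0.028·0.49421 + 0.972·0.024336) = 0.013838/0.037492 = 0.3691.

Posterior P(H) ≈ 0.3691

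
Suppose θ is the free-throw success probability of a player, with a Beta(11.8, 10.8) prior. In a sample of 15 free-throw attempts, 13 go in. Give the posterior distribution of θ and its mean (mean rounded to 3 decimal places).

The binomial likelihood is conjugate to the Beta prior: with 13 successes and 2 failures, the posterior is Beta(11.8+13, 10.8+2) = Beta(24.8, 12.8).
Posterior mean = α/(α+β) = 24.8/37.6 = 0.660.

Posterior: Beta(24.8, 12.8); mean ≈ 0.660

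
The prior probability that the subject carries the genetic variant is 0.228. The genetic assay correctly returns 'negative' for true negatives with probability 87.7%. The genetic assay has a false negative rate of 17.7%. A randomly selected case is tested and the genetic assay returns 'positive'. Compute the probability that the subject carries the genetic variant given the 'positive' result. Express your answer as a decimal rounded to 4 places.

Let H be the event that the subject carries the genetic variant. P(H) = 0.228, so P(¬H) = 0.772. With E the 'positive' result, P(E|H) = 0.823 and P(E|¬H) = 0.123.
P(E) = 0.823·0.228 + 0.123·0.772 = 0.18764 + 0.094956 = 0.28260.
By Bayes' theorem, P(H|E) = 0.18764 / 0.28260 = 0.6640.

P(H | E) ≈ 0.6640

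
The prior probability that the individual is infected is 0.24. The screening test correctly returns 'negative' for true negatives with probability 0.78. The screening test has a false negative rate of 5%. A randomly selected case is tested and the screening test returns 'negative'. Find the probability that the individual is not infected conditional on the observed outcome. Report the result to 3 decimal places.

P(¬H | E) ≈ 0.980

Let H be the event that the individual is infected. P(H) = 0.24, so P(¬H) = 0.76. With E the 'negative' result, P(E|H) = 0.05 and P(E|¬H) = 0.78.
P(E) = 0.05·0.24 + 0.78·0.76 = 0.012000 + 0.59280 = 0.60480.
By Bayes' theorem, P(H|E) = 0.012000 / 0.60480 = 0.020. Hence P(¬H|E) = 1 − 0.020 = 0.980.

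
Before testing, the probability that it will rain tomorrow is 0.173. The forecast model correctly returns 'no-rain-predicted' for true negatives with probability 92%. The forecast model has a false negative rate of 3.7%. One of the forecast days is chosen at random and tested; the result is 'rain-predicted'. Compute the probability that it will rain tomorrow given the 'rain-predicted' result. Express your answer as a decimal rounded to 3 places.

Let H be the event that it will rain tomorrow. P(H) = 0.173, so P(¬H) = 0.827. With E the 'rain-predicted' result, P(E|H) = 0.963 and P(E|¬H) = 0.08.
P(E) = 0.963·0.173 + 0.08·0.827 = 0.16660 + 0.066160 = 0.23276.
By Bayes' theorem, P(H|E) = 0.16660 / 0.23276 = 0.716.

P(H | E) ≈ 0.716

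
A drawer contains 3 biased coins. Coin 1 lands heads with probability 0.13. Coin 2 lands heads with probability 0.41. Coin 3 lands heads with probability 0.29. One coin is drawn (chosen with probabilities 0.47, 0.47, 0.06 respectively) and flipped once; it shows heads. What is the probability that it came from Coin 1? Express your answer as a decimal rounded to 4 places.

Posterior probability ≈ 0.2253

P(heads|C1) = 0.13; P(heads|C2) = 0.41; P(heads|C3) = 0.29.
Prior × likelihood for each source: 0.47·0.13=0.06110, 0.47·0.41=0.1927, 0.06·0.29=0.01740. Summing gives P(heads) = 0.27120.
P(Coin 1 | heads) = 0.06110 / 0.27120 = 0.2253.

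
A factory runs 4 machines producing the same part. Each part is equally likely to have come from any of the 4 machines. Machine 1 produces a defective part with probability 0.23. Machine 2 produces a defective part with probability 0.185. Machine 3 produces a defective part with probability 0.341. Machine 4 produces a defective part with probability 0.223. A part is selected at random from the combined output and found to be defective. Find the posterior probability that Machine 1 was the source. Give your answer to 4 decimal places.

Posterior probability ≈ 0.2349

Tabulate prior·likelihood by source: [1] prior 0.25, lik 0.23, product 0.05750; [2] prior 0.25, lik 0.185, product 0.04625; [3] prior 0.25, lik 0.341, product 0.08525; [4] prior 0.25, lik 0.223, product 0.05575.
Normalizing constant = 0.24475; the posterior for Machine 1 is its product over the sum, 0.05750/0.24475 = 0.2349.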